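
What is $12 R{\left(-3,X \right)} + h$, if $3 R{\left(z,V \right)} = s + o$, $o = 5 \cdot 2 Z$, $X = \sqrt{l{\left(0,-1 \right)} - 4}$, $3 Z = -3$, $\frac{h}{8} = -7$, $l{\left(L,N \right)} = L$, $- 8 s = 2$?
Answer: $-97$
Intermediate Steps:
$s = - \frac{1}{4}$ ($s = \left(- \frac{1}{8}\right) 2 = - \frac{1}{4} \approx -0.25$)
$h = -56$ ($h = 8 \left(-7\right) = -56$)
$Z = -1$ ($Z = \frac{1}{3} \left(-3\right) = -1$)
$X = 2 i$ ($X = \sqrt{0 - 4} = \sqrt{-4} = 2 i \approx 2.0 i$)
$o = -10$ ($o = 5 \cdot 2 \left(-1\right) = 10 \left(-1\right) = -10$)
$R{\left(z,V \right)} = - \frac{41}{12}$ ($R{\left(z,V \right)} = \frac{- \frac{1}{4} - 10}{3} = \frac{1}{3} \left(- \frac{41}{4}\right) = - \frac{41}{12}$)
$12 R{\left(-3,X \right)} + h = 12 \left(- \frac{41}{12}\right) - 56 = -41 - 56 = -97$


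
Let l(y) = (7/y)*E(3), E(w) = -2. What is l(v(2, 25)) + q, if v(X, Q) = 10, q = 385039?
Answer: 1925188/5 ≈ 3.8504e+5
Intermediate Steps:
l(y) = -14/y (l(y) = (7/y)*(-2) = -14/y)
l(v(2, 25)) + q = -14/10 + 385039 = -14*⅒ + 385039 = -7/5 + 385039 = 1925188/5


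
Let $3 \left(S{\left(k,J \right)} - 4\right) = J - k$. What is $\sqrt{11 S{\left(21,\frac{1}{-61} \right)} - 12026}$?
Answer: $\frac{2 i \sqrt{100961466}}{183} \approx 109.81 i$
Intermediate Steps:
$S{\left(k,J \right)} = 4 - \frac{k}{3} + \frac{J}{3}$ ($S{\left(k,J \right)} = 4 + \frac{J - k}{3} = 4 + \left(- \frac{k}{3} + \frac{J}{3}\right) = 4 - \frac{k}{3} + \frac{J}{3}$)
$\sqrt{11 S{\left(21,\frac{1}{-61} \right)} - 12026} = \sqrt{11 \left(4 - 7 + \frac{1}{3 \left(-61\right)}\right) - 12026} = \sqrt{11 \left(4 - 7 + \frac{1}{3} \left(- \frac{1}{61}\right)\right) - 12026} = \sqrt{11 \left(4 - 7 - \frac{1}{183}\right) - 12026} = \sqrt{11 \left(- \frac{550}{183}\right) - 12026} = \sqrt{- \frac{6050}{183} - 12026} = \sqrt{- \frac{2206808}{183}} = \frac{2 i \sqrt{100961466}}{183}$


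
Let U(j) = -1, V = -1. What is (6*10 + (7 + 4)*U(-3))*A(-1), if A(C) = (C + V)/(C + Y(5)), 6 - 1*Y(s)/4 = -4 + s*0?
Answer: -98/39 ≈ -2.5128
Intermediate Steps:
Y(s) = 40 (Y(s) = 24 - 4*(-4 + s*0) = 24 - 4*(-4 + 0) = 24 - 4*(-4) = 24 + 16 = 40)
A(C) = (-1 + C)/(40 + C) (A(C) = (C - 1)/(C + 40) = (-1 + C)/(40 + C))
(6*10 + (7 + 4)*U(-3))*A(-1) = (6*10 + (7 + 4)*(-1))*((-1 - 1)/(40 - 1)) = (60 + 11*(-1))*(-2/39) = (60 - 11)*((1/39)*(-2)) = 49*(-2/39) = -98/39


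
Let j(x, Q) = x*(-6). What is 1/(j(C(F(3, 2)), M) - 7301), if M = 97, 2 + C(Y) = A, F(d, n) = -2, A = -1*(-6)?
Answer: -1/7325 ≈ -0.00013652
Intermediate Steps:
A = 6
C(Y) = 4 (C(Y) = -2 + 6 = 4)
j(x, Q) = -6*x
1/(j(C(F(3, 2)), M) - 7301) = 1/(-6*4 - 7301) = 1/(-24 - 7301) = 1/(-7325) = -1/7325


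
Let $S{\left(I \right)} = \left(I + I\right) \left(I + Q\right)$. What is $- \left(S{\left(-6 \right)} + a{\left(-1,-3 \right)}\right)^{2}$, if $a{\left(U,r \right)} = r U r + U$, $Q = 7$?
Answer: $-484$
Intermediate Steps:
$S{\left(I \right)} = 2 I \left(7 + I\right)$ ($S{\left(I \right)} = \left(I + I\right) \left(I + 7\right) = 2 I \left(7 + I\right)$)
$a{\left(U,r \right)} = U + U r^{2}$ ($a{\left(U,r \right)} = U r r + U = U r^{2} + U = U + U r^{2}$)
$- \left(S{\left(-6 \right)} + a{\left(-1,-3 \right)}\right)^{2} = - \left(2 \left(-6\right) \left(7 - 6\right) - \left(1 + \left(-3\right)^{2}\right)\right)^{2} = - \left(2 \left(-6\right) 1 - \left(1 + 9\right)\right)^{2} = - \left(-12 - 10\right)^{2} = - \left(-22\right)^{2} = \left(-1\right) 484 = -484$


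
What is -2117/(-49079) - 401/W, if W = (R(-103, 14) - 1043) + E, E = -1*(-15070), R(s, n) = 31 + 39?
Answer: 10162670/691866663 ≈ 0.014689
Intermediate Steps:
R(s, n) = 70
E = 15070
W = 14097 (W = (70 - 1043) + 15070 = -973 + 15070 = 14097)
-2117/(-49079) - 401/W = -2117/(-49079) - 401/14097 = -2117*(-1/49079) - 401*1/14097 = 2117/49079 - 401/14097 = 10162670/691866663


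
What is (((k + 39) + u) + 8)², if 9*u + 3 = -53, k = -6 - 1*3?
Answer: 81796/81 ≈ 1009.8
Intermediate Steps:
k = -9 (k = -6 - 3 = -9)
u = -56/9 (u = -⅓ + (⅑)*(-53) = -⅓ - 53/9 = -56/9 ≈ -6.2222)
(((k + 39) + u) + 8)² = (((-9 + 39) - 56/9) + 8)² = ((30 - 56/9) + 8)² = (214/9 + 8)² = (286/9)² = 81796/81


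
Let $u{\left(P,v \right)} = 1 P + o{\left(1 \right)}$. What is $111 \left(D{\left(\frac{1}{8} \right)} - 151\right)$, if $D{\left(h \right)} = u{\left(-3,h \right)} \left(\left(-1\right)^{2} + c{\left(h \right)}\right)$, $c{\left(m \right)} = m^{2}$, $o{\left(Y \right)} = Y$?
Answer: $- \frac{543567}{32} \approx -16986.0$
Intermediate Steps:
$u{\left(P,v \right)} = 1 + P$ ($u{\left(P,v \right)} = 1 P + 1 = P + 1 = 1 + P$)
$D{\left(h \right)} = -2 - 2 h^{2}$ ($D{\left(h \right)} = \left(1 - 3\right) \left(\left(-1\right)^{2} + h^{2}\right) = - 2 \left(1 + h^{2}\right) = -2 - 2 h^{2}$)
$111 \left(D{\left(\frac{1}{8} \right)} - 151\right) = 111 \left(\left(-2 - 2 \left(\frac{1}{8}\right)^{2}\right) - 151\right) = 111 \left(\left(-2 - \frac{2}{64}\right) - 151\right) = 111 \left(\left(-2 - \frac{1}{32}\right) - 151\right) = 111 \left(- \frac{65}{32} - 151\right) = 111 \left(- \frac{4897}{32}\right) = - \frac{543567}{32}$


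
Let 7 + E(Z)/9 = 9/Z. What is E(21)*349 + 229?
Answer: -142883/7 ≈ -20412.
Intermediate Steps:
E(Z) = -63 + 81/Z (E(Z) = -63 + 9*(9/Z) = -63 + 81/Z)
E(21)*349 + 229 = (-63 + 81/21)*349 + 229 = (-63 + 81*(1/21))*349 + 229 = (-63 + 27/7)*349 + 229 = -414/7*349 + 229 = -144486/7 + 229 = -142883/7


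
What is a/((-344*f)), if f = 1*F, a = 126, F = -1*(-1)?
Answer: -63/172 ≈ -0.36628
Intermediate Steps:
F = 1
f = 1 (f = 1*1 = 1)
a/((-344*f)) = 126/((-344*1)) = 126/(-344) = 126*(-1/344) = -63/172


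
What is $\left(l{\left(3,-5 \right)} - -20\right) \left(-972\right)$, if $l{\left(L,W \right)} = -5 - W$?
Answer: $-19440$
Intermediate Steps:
$\left(l{\left(3,-5 \right)} - -20\right) \left(-972\right) = \left(\left(-5 - -5\right) - -20\right) \left(-972\right) = \left(\left(-5 + 5\right) + 20\right) \left(-972\right) = \left(0 + 20\right) \left(-972\right) = 20 \left(-972\right) = -19440$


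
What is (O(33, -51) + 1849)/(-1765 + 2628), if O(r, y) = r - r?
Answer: 1849/863 ≈ 2.1425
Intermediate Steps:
O(r, y) = 0
(O(33, -51) + 1849)/(-1765 + 2628) = (0 + 1849)/(-1765 + 2628) = 1849/863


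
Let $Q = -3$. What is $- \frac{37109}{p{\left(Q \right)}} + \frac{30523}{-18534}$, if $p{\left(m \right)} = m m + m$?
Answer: $- \frac{57330112}{9267} \approx -6186.5$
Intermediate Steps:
$p{\left(m \right)} = m + m^{2}$ ($p{\left(m \right)} = m^{2} + m = m + m^{2}$)
$- \frac{37109}{p{\left(Q \right)}} + \frac{30523}{-18534} = - \frac{37109}{\left(-3\right) \left(1 - 3\right)} + \frac{30523}{-18534} = - \frac{37109}{\left(-3\right) \left(-2\right)} + 30523 \left(- \frac{1}{18534}\right) = - \frac{37109}{6} - \frac{30523}{18534} = - \frac{57330112}{9267}$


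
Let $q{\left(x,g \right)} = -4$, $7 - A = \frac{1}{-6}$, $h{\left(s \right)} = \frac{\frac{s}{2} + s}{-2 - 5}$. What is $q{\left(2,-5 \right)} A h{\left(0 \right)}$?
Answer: $0$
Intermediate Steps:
$h{\left(s \right)} = - \frac{3 s}{14}$ ($h{\left(s \right)} = \frac{s \frac{1}{2} + s}{-7} = \left(\frac{s}{2} + s\right) \left(- \frac{1}{7}\right) = \frac{3 s}{2} \left(- \frac{1}{7}\right) = - \frac{3 s}{14}$)
$A = \frac{43}{6}$ ($A = 7 - \frac{1}{-6} = 7 - - \frac{1}{6} = 7 + \frac{1}{6} = \frac{43}{6} \approx 7.1667$)
$q{\left(2,-5 \right)} A h{\left(0 \right)} = \left(-4\right) \frac{43}{6} \left(\left(- \frac{3}{14}\right) 0\right) = \left(- \frac{86}{3}\right) 0 = 0$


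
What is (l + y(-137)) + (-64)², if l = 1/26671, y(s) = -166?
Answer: 104817031/26671 ≈ 3930.0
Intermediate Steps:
l = 1/26671 ≈ 3.7494e-5
(l + y(-137)) + (-64)² = (1/26671 - 166) + (-64)² = -4427385/26671 + 4096 = 104817031/26671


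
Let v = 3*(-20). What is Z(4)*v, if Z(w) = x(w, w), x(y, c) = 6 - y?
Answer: -120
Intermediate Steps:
Z(w) = 6 - w
v = -60
Z(4)*v = (6 - 1*4)*(-60) = (6 - 4)*(-60) = 2*(-60) = -120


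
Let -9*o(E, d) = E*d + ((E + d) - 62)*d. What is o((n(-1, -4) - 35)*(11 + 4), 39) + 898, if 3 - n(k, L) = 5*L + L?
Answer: 6113/3 ≈ 2037.7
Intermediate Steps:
n(k, L) = 3 - 6*L (n(k, L) = 3 - (5*L + L) = 3 - 6*L)
o(E, d) = -E*d/9 - d*(-62 + E + d)/9 (o(E, d) = -(E*d + ((E + d) - 62)*d)/9 = -(E*d + (-62 + E + d)*d)/9 = -(E*d + d*(-62 + E + d))/9 = -E*d/9 - d*(-62 + E + d)/9)
o((n(-1, -4) - 35)*(11 + 4), 39) + 898 = (⅑)*39*(62 - 1*39 - 2*((3 - 6*(-4)) - 35)*(11 + 4)) + 898 = (⅑)*39*(62 - 39 - 2*((3 + 24) - 35)*15) + 898 = (⅑)*39*(62 - 39 - 2*(27 - 35)*15) + 898 = (⅑)*39*(62 - 39 - (-16)*15) + 898 = (⅑)*39*(62 - 39 - 2*(-120)) + 898 = (⅑)*39*(62 - 39 + 240) + 898 = (⅑)*39*263 + 898 = 3419/3 + 898 = 6113/3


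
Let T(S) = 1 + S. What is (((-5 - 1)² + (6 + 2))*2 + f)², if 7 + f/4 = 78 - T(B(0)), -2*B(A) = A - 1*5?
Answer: 128164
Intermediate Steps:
B(A) = 5/2 - A/2 (B(A) = -(A - 1*5)/2 = -(A - 5)/2 = -(-5 + A)/2 = 5/2 - A/2)
f = 270 (f = -28 + 4*(78 - (1 + (5/2 - ½*0))) = -28 + 4*(78 - (1 + (5/2 + 0))) = -28 + 4*(78 - (1 + 5/2)) = -28 + 4*(78 - 1*7/2) = -28 + 4*(78 - 7/2) = -28 + 4*(149/2) = -28 + 298 = 270)
(((-5 - 1)² + (6 + 2))*2 + f)² = (((-5 - 1)² + (6 + 2))*2 + 270)² = (((-6)² + 8)*2 + 270)² = ((36 + 8)*2 + 270)² = (44*2 + 270)² = (88 + 270)² = 358² = 128164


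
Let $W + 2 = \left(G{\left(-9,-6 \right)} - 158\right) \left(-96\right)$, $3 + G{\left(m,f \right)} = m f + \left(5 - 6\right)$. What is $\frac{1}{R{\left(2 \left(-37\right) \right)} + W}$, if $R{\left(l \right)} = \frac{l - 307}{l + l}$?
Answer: $\frac{148}{1534549} \approx 9.6445 \cdot 10^{-5}$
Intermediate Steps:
$G{\left(m,f \right)} = -4 + f m$ ($G{\left(m,f \right)} = -3 + \left(m f + \left(5 - 6\right)\right) = -3 + \left(f m + \left(5 - 6\right)\right) = -3 + \left(f m - 1\right) = -3 + \left(-1 + f m\right) = -4 + f m$)
$R{\left(l \right)} = \frac{-307 + l}{2 l}$
$W = 10366$ ($W = -2 + \left(\left(-4 - -54\right) - 158\right) \left(-96\right) = -2 + \left(\left(-4 + 54\right) - 158\right) \left(-96\right) = -2 + \left(50 - 158\right) \left(-96\right) = -2 - -10368 = -2 + 10368 = 10366$)
$\frac{1}{R{\left(2 \left(-37\right) \right)} + W} = \frac{1}{\frac{-307 + 2 \left(-37\right)}{2 \cdot 2 \left(-37\right)} + 10366} = \frac{1}{\frac{-307 - 74}{2 \left(-74\right)} + 10366} = \frac{1}{\frac{1}{2} \left(- \frac{1}{74}\right) \left(-381\right) + 10366} = \frac{1}{\frac{381}{148} + 10366} = \frac{1}{\frac{1534549}{148}} = \frac{148}{1534549}$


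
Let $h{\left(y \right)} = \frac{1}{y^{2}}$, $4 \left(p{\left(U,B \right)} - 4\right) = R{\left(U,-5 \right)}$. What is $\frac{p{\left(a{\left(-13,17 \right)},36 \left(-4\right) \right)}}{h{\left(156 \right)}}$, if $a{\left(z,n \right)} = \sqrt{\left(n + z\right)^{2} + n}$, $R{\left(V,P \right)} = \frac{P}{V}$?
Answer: $97344 - \frac{10140 \sqrt{33}}{11} \approx 92049.0$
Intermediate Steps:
$a{\left(z,n \right)} = \sqrt{n + \left(n + z\right)^{2}}$
$p{\left(U,B \right)} = 4 - \frac{5}{4 U}$ ($p{\left(U,B \right)} = 4 + \frac{\left(-5\right) \frac{1}{U}}{4} = 4 - \frac{5}{4 U}$)
$h{\left(y \right)} = \frac{1}{y^{2}}$
$\frac{p{\left(a{\left(-13,17 \right)},36 \left(-4\right) \right)}}{h{\left(156 \right)}} = \frac{4 - \frac{5}{4 \sqrt{17 + \left(17 - 13\right)^{2}}}}{\frac{1}{24336}} = \left(4 - \frac{5}{4 \sqrt{17 + 4^{2}}}\right) \frac{1}{\frac{1}{24336}} = \left(4 - \frac{5}{4 \sqrt{17 + 16}}\right) 24336 = \left(4 - \frac{5}{4 \sqrt{33}}\right) 24336 = \left(4 - \frac{5 \frac{\sqrt{33}}{33}}{4}\right) 24336 = \left(4 - \frac{5 \sqrt{33}}{132}\right) 24336 = 97344 - \frac{10140 \sqrt{33}}{11}$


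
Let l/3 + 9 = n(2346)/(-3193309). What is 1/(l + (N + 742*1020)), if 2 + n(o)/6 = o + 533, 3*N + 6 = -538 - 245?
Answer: 456187/345128267452 ≈ 1.3218e-6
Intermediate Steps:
N = -263 (N = -2 + (-538 - 245)/3 = -2 + (1/3)*(-783) = -2 - 261 = -263)
n(o) = 3186 + 6*o (n(o) = -12 + 6*(o + 533) = -12 + 6*(533 + o) = -12 + (3198 + 6*o) = 3186 + 6*o)
l = -12324447/456187 (l = -27 + 3*((3186 + 6*2346)/(-3193309)) = -27 + 3*((3186 + 14076)*(-1/3193309)) = -27 + 3*(17262*(-1/3193309)) = -27 + 3*(-2466/456187) = -27 - 7398/456187 = -12324447/456187 ≈ -27.016)
1/(l + (N + 742*1020)) = 1/(-12324447/456187 + (-263 + 742*1020)) = 1/(-12324447/456187 + (-263 + 756840)) = 1/(-12324447/456187 + 756577) = 1/(345128267452/456187) = 456187/345128267452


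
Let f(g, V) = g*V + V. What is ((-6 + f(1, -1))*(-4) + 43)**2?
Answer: 5625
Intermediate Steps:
f(g, V) = V + V*g (f(g, V) = V*g + V = V + V*g)
((-6 + f(1, -1))*(-4) + 43)**2 = ((-6 - (1 + 1))*(-4) + 43)**2 = ((-6 - 1*2)*(-4) + 43)**2 = ((-6 - 2)*(-4) + 43)**2 = (-8*(-4) + 43)**2 = (32 + 43)**2 = 75**2 = 5625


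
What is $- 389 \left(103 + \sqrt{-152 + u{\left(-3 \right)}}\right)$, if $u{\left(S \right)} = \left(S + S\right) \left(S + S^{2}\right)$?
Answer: $-40067 - 778 i \sqrt{47} \approx -40067.0 - 5333.7 i$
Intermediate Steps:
$u{\left(S \right)} = 2 S \left(S + S^{2}\right)$
$- 389 \left(103 + \sqrt{-152 + u{\left(-3 \right)}}\right) = - 389 \left(103 + \sqrt{-152 + 2 \left(-3\right)^{2} \left(1 - 3\right)}\right) = - 389 \left(103 + \sqrt{-152 + 2 \cdot 9 \left(-2\right)}\right) = - 389 \left(103 + \sqrt{-152 - 36}\right) = - 389 \left(103 + \sqrt{-188}\right) = - 389 \left(103 + 2 i \sqrt{47}\right) = -40067 - 778 i \sqrt{47}$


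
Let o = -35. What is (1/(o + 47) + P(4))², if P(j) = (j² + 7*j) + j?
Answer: 332929/144 ≈ 2312.0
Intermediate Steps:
P(j) = j² + 8*j
(1/(o + 47) + P(4))² = (1/(-35 + 47) + 4*(8 + 4))² = (1/12 + 4*12)² = (1/12 + 48)² = (577/12)² = 332929/144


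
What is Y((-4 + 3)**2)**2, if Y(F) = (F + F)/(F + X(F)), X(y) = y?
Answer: 1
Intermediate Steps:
Y(F) = 1 (Y(F) = (F + F)/(F + F) = (2*F)/((2*F)) = (2*F)*(1/(2*F)) = 1)
Y((-4 + 3)**2)**2 = 1**2 = 1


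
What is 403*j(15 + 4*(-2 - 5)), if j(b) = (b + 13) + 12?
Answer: 4836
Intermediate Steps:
j(b) = 25 + b (j(b) = (13 + b) + 12 = 25 + b)
403*j(15 + 4*(-2 - 5)) = 403*(25 + (15 + 4*(-2 - 5))) = 403*(25 + (15 + 4*(-7))) = 403*(25 + (15 - 28)) = 403*(25 - 13) = 403*12 = 4836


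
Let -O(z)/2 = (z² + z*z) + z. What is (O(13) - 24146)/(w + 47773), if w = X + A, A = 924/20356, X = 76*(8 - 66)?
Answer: -4516124/7881597 ≈ -0.57300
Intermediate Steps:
O(z) = -4*z² - 2*z (O(z) = -2*((z² + z*z) + z) = -2*((z² + z²) + z) = -2*(2*z² + z) = -2*(z + 2*z²) = -4*z² - 2*z)
X = -4408 (X = 76*(-58) = -4408)
A = 33/727 (A = 924*(1/20356) = 33/727 ≈ 0.045392)
w = -3204583/727 (w = -4408 + 33/727 = -3204583/727 ≈ -4408.0)
(O(13) - 24146)/(w + 47773) = (-2*13*(1 + 2*13) - 24146)/(-3204583/727 + 47773) = (-2*13*(1 + 26) - 24146)/(31526388/727) = (-2*13*27 - 24146)*(727/31526388) = (-702 - 24146)*(727/31526388) = -24848*727/31526388 = -4516124/7881597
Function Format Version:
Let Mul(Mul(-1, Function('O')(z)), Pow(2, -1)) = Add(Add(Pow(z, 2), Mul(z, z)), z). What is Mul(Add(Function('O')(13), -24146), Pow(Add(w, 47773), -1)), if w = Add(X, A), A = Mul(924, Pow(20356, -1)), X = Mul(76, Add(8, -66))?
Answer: Rational(-4516124, 7881597) ≈ -0.57300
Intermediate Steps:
Function('O')(z) = Add(Mul(-4, Pow(z, 2)), Mul(-2, z)) (Function('O')(z) = Mul(-2, Add(Add(Pow(z, 2), Mul(z, z)), z)) = Mul(-2, Add(Add(Pow(z, 2), Pow(z, 2)), z)) = Mul(-2, Add(Mul(2, Pow(z, 2)), z)) = Mul(-2, Add(z, Mul(2, Pow(z, 2)))) = Add(Mul(-4, Pow(z, 2)), Mul(-2, z)))
X = -4408 (X = Mul(76, -58) = -4408)
A = Rational(33, 727) (A = Mul(924, Rational(1, 20356)) = Rational(33, 727) ≈ 0.045392)
w = Rational(-3204583, 727) (w = Add(-4408, Rational(33, 727)) = Rational(-3204583, 727) ≈ -4408.0)
Mul(Add(Function('O')(13), -24146), Pow(Add(w, 47773), -1)) = Mul(Add(Mul(-2, 13, Add(1, Mul(2, 13))), -24146), Pow(Add(Rational(-3204583, 727), 47773), -1)) = Mul(Add(Mul(-2, 13, Add(1, 26)), -24146), Pow(Rational(31526388, 727), -1)) = Mul(Add(Mul(-2, 13, 27), -24146), Rational(727, 31526388)) = Mul(Add(-702, -24146), Rational(727, 31526388)) = Mul(-24848, Rational(727, 31526388)) = Rational(-4516124, 7881597)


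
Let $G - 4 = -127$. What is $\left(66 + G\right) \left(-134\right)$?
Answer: $7638$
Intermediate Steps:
$G = -123$ ($G = 4 - 127 = -123$)
$\left(66 + G\right) \left(-134\right) = \left(66 - 123\right) \left(-134\right) = \left(-57\right) \left(-134\right) = 7638$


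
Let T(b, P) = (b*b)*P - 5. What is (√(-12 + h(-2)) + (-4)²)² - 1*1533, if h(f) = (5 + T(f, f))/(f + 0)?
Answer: -1285 + 64*I*√2 ≈ -1285.0 + 90.51*I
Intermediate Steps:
T(b, P) = -5 + P*b² (T(b, P) = b²*P - 5 = P*b² - 5 = -5 + P*b²)
h(f) = f² (h(f) = (5 + (-5 + f*f²))/(f + 0) = (5 + (-5 + f³))/f = f³/f = f²)
(√(-12 + h(-2)) + (-4)²)² - 1*1533 = (√(-12 + (-2)²) + (-4)²)² - 1*1533 = (√(-12 + 4) + 16)² - 1533 = (√(-8) + 16)² - 1533 = (2*I*√2 + 16)² - 1533 = (16 + 2*I*√2)² - 1533 = -1533 + (16 + 2*I*√2)²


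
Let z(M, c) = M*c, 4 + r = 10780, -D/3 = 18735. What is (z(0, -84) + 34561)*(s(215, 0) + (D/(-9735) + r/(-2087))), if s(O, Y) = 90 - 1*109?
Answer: -860860318352/1354463 ≈ -6.3557e+5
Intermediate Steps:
D = -56205 (D = -3*18735 = -56205)
r = 10776 (r = -4 + 10780 = 10776)
s(O, Y) = -19 (s(O, Y) = 90 - 109 = -19)
(z(0, -84) + 34561)*(s(215, 0) + (D/(-9735) + r/(-2087))) = (0*(-84) + 34561)*(-19 + (-56205/(-9735) + 10776/(-2087))) = (0 + 34561)*(-19 + (-56205*(-1/9735) + 10776*(-1/2087))) = 34561*(-19 + (3747/649 - 10776/2087)) = 34561*(-19 + 826365/1354463) = 34561*(-24908432/1354463) = -860860318352/1354463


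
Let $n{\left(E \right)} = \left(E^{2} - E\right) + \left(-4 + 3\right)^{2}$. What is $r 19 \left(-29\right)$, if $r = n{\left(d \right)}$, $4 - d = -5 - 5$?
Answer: $-100833$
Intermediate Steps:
$d = 14$ ($d = 4 - \left(-5 - 5\right) = 4 - -10 = 4 + 10 = 14$)
$n{\left(E \right)} = 1 + E^{2} - E$ ($n{\left(E \right)} = \left(E^{2} - E\right) + \left(-1\right)^{2} = \left(E^{2} - E\right) + 1 = 1 + E^{2} - E$)
$r = 183$ ($r = 1 + 14^{2} - 14 = 1 + 196 - 14 = 183$)
$r 19 \left(-29\right) = 183 \cdot 19 \left(-29\right) = 3477 \left(-29\right) = -100833$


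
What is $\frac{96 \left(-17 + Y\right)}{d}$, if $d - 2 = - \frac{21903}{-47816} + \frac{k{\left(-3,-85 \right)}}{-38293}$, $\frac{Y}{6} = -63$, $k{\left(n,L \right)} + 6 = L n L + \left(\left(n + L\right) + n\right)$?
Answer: $- \frac{23144068632320}{1847272569} \approx -12529.0$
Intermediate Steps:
$k{\left(n,L \right)} = -6 + L + 2 n + n L^{2}$ ($k{\left(n,L \right)} = -6 + \left(L n L + \left(\left(n + L\right) + n\right)\right) = -6 + \left(n L^{2} + \left(\left(L + n\right) + n\right)\right) = -6 + \left(n L^{2} + \left(L + 2 n\right)\right) = -6 + \left(L + 2 n + n L^{2}\right) = -6 + L + 2 n + n L^{2}$)
$Y = -378$ ($Y = 6 \left(-63\right) = -378$)
$d = \frac{5541817707}{1831018088}$ ($d = 2 - \left(- \frac{21903}{47816} - \frac{-6 - 85 + 2 \left(-3\right) - 3 \left(-85\right)^{2}}{-38293}\right) = 2 - \left(- \frac{21903}{47816} - \left(-6 - 85 - 6 - 21675\right) \left(- \frac{1}{38293}\right)\right) = 2 + \left(\frac{21903}{47816} + \left(-6 - 85 - 6 - 21675\right) \left(- \frac{1}{38293}\right)\right) = 2 + \left(\frac{21903}{47816} - - \frac{21772}{38293}\right) = 2 + \left(\frac{21903}{47816} + \frac{21772}{38293}\right) = 2 + \frac{1879781531}{1831018088} = \frac{5541817707}{1831018088} \approx 3.0266$)
$\frac{96 \left(-17 + Y\right)}{d} = \frac{96 \left(-17 - 378\right)}{\frac{5541817707}{1831018088}} = 96 \left(-395\right) \frac{1831018088}{5541817707} = \left(-37920\right) \frac{1831018088}{5541817707} = - \frac{23144068632320}{1847272569}$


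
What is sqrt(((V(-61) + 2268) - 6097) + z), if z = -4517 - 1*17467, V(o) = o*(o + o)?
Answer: I*sqrt(18371) ≈ 135.54*I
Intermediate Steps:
V(o) = 2*o**2 (V(o) = o*(2*o) = 2*o**2)
z = -21984 (z = -4517 - 17467 = -21984)
sqrt(((V(-61) + 2268) - 6097) + z) = sqrt(((2*(-61)**2 + 2268) - 6097) - 21984) = sqrt(((2*3721 + 2268) - 6097) - 21984) = sqrt(((7442 + 2268) - 6097) - 21984) = sqrt((9710 - 6097) - 21984) = sqrt(3613 - 21984) = sqrt(-18371) = I*sqrt(18371)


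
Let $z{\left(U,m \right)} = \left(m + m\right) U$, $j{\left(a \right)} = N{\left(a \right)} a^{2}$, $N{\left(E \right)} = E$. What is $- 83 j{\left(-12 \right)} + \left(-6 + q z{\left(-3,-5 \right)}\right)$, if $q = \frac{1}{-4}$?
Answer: $\frac{286821}{2} \approx 1.4341 \cdot 10^{5}$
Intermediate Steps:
$j{\left(a \right)} = a^{3}$ ($j{\left(a \right)} = a a^{2} = a^{3}$)
$q = - \frac{1}{4} \approx -0.25$
$z{\left(U,m \right)} = 2 U m$ ($z{\left(U,m \right)} = 2 m U = 2 U m$)
$- 83 j{\left(-12 \right)} + \left(-6 + q z{\left(-3,-5 \right)}\right) = - 83 \left(-12\right)^{3} - \left(6 + \frac{2 \left(-3\right) \left(-5\right)}{4}\right) = \left(-83\right) \left(-1728\right) - \frac{27}{2} = 143424 - \frac{27}{2} = \frac{286821}{2}$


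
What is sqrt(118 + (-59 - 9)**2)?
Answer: sqrt(4742) ≈ 68.862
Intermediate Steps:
sqrt(118 + (-59 - 9)**2) = sqrt(118 + (-68)**2) = sqrt(118 + 4624) = sqrt(4742)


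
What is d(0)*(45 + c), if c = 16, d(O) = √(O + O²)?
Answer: 0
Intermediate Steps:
d(0)*(45 + c) = √(0*(1 + 0))*(45 + 16) = √(0*1)*61 = √0*61 = 0*61 = 0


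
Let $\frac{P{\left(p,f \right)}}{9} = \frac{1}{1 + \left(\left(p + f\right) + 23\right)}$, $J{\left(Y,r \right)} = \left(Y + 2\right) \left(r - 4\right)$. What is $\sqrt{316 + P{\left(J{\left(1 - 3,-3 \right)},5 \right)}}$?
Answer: $\frac{\sqrt{266017}}{29} \approx 17.785$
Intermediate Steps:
$J{\left(Y,r \right)} = \left(-4 + r\right) \left(2 + Y\right)$ ($J{\left(Y,r \right)} = \left(2 + Y\right) \left(-4 + r\right) = \left(-4 + r\right) \left(2 + Y\right)$)
$P{\left(p,f \right)} = \frac{9}{24 + f + p}$ ($P{\left(p,f \right)} = \frac{9}{1 + \left(\left(p + f\right) + 23\right)} = \frac{9}{1 + \left(\left(f + p\right) + 23\right)} = \frac{9}{1 + \left(23 + f + p\right)} = \frac{9}{24 + f + p}$)
$\sqrt{316 + P{\left(J{\left(1 - 3,-3 \right)},5 \right)}} = \sqrt{316 + \frac{9}{24 + 5 + \left(-8 - 4 \left(1 - 3\right) + 2 \left(-3\right) + \left(1 - 3\right) \left(-3\right)\right)}} = \sqrt{316 + \frac{9}{24 + 5 - 0}} = \sqrt{316 + \frac{9}{24 + 5 + \left(-8 + 8 - 6 + 6\right)}} = \sqrt{316 + \frac{9}{24 + 5 + 0}} = \sqrt{316 + \frac{9}{29}} = \sqrt{\frac{9173}{29}} = \frac{\sqrt{266017}}{29}$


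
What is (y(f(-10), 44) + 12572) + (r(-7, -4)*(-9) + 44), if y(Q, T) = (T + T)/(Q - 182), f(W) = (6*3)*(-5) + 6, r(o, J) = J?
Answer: 1682672/133 ≈ 12652.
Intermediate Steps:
f(W) = -84 (f(W) = 18*(-5) + 6 = -90 + 6 = -84)
y(Q, T) = 2*T/(-182 + Q) (y(Q, T) = (2*T)/(-182 + Q) = 2*T/(-182 + Q))
(y(f(-10), 44) + 12572) + (r(-7, -4)*(-9) + 44) = (2*44/(-182 - 84) + 12572) + (-4*(-9) + 44) = (2*44/(-266) + 12572) + (36 + 44) = (2*44*(-1/266) + 12572) + 80 = (-44/133 + 12572) + 80 = 1672032/133 + 80 = 1682672/133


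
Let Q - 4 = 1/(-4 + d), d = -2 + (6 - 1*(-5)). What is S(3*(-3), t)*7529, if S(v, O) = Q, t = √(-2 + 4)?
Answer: 158109/5 ≈ 31622.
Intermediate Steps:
d = 9 (d = -2 + (6 + 5) = -2 + 11 = 9)
t = √2 ≈ 1.4142
Q = 21/5 (Q = 4 + 1/(-4 + 9) = 4 + 1/5 = 4 + ⅕ = 21/5 ≈ 4.2000)
S(v, O) = 21/5
S(3*(-3), t)*7529 = (21/5)*7529 = 158109/5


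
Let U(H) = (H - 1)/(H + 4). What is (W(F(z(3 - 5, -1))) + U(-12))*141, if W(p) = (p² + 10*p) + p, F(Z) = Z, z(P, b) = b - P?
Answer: 15369/8 ≈ 1921.1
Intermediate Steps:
W(p) = p² + 11*p
U(H) = (-1 + H)/(4 + H)
(W(F(z(3 - 5, -1))) + U(-12))*141 = ((-1 - (3 - 5))*(11 + (-1 - (3 - 5))) + (-1 - 12)/(4 - 12))*141 = ((-1 - 1*(-2))*(11 + (-1 - 1*(-2))) - 13/(-8))*141 = ((-1 + 2)*(11 + (-1 + 2)) - ⅛*(-13))*141 = (1*(11 + 1) + 13/8)*141 = (1*12 + 13/8)*141 = (12 + 13/8)*141 = (109/8)*141 = 15369/8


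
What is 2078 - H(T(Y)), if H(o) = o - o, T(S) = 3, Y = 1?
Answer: 2078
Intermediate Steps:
H(o) = 0
2078 - H(T(Y)) = 2078 - 1*0 = 2078 + 0 = 2078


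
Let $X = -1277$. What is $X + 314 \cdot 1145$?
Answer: $358253$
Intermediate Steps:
$X + 314 \cdot 1145 = -1277 + 314 \cdot 1145 = -1277 + 359530 = 358253$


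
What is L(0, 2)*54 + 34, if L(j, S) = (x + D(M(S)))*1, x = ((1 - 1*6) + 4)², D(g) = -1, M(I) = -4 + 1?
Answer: 34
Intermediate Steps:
M(I) = -3
x = 1 (x = ((1 - 6) + 4)² = (-5 + 4)² = (-1)² = 1)
L(j, S) = 0 (L(j, S) = (1 - 1)*1 = 0*1 = 0)
L(0, 2)*54 + 34 = 0*54 + 34 = 0 + 34 = 34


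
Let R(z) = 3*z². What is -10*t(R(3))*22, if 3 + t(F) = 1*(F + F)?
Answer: -11220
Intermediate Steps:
t(F) = -3 + 2*F (t(F) = -3 + 1*(F + F) = -3 + 1*(2*F) = -3 + 2*F)
-10*t(R(3))*22 = -10*(-3 + 2*(3*3²))*22 = -10*(-3 + 2*(3*9))*22 = -10*(-3 + 2*27)*22 = -10*(-3 + 54)*22 = -10*51*22 = -510*22 = -11220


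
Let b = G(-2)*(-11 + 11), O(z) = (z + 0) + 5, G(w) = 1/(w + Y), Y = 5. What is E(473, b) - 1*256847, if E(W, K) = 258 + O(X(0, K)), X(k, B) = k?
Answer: -256584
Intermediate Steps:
G(w) = 1/(5 + w) (G(w) = 1/(w + 5) = 1/(5 + w))
O(z) = 5 + z (O(z) = z + 5 = 5 + z)
b = 0 (b = (-11 + 11)/(5 - 2) = 0/3 = (⅓)*0 = 0)
E(W, K) = 263 (E(W, K) = 258 + (5 + 0) = 258 + 5 = 263)
E(473, b) - 1*256847 = 263 - 1*256847 = 263 - 256847 = -256584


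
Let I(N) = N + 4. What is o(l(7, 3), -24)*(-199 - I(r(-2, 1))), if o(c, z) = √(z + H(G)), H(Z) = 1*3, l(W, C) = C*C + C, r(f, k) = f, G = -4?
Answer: -201*I*√21 ≈ -921.1*I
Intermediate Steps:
l(W, C) = C + C² (l(W, C) = C² + C = C + C²)
H(Z) = 3
o(c, z) = √(3 + z) (o(c, z) = √(z + 3) = √(3 + z))
I(N) = 4 + N
o(l(7, 3), -24)*(-199 - I(r(-2, 1))) = √(3 - 24)*(-199 - (4 - 2)) = √(-21)*(-199 - 1*2) = (I*√21)*(-199 - 2) = (I*√21)*(-201) = -201*I*√21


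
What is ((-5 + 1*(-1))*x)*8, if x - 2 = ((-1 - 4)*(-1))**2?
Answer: -1296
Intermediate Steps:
x = 27 (x = 2 + ((-1 - 4)*(-1))**2 = 2 + (-5*(-1))**2 = 2 + 5**2 = 2 + 25 = 27)
((-5 + 1*(-1))*x)*8 = ((-5 + 1*(-1))*27)*8 = ((-5 - 1)*27)*8 = -6*27*8 = -162*8 = -1296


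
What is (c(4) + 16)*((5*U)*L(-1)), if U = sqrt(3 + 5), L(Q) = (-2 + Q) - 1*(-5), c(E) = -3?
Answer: 260*sqrt(2) ≈ 367.70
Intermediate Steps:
L(Q) = 3 + Q (L(Q) = (-2 + Q) + 5 = 3 + Q)
U = 2*sqrt(2) (U = sqrt(8) = 2*sqrt(2) ≈ 2.8284)
(c(4) + 16)*((5*U)*L(-1)) = (-3 + 16)*((5*(2*sqrt(2)))*(3 - 1)) = 13*((10*sqrt(2))*2) = 13*(20*sqrt(2)) = 260*sqrt(2)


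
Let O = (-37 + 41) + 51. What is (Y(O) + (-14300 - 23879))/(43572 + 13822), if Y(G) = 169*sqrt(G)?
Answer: -38179/57394 + 169*sqrt(55)/57394 ≈ -0.64337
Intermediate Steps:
O = 55 (O = 4 + 51 = 55)
(Y(O) + (-14300 - 23879))/(43572 + 13822) = (169*sqrt(55) + (-14300 - 23879))/(43572 + 13822) = (169*sqrt(55) - 38179)/57394 = (-38179 + 169*sqrt(55))*(1/57394) = -38179/57394 + 169*sqrt(55)/57394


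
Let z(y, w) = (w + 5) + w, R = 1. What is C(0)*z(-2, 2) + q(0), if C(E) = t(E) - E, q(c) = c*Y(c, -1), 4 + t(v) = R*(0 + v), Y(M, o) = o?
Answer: -36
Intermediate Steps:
z(y, w) = 5 + 2*w (z(y, w) = (5 + w) + w = 5 + 2*w)
t(v) = -4 + v (t(v) = -4 + 1*(0 + v) = -4 + 1*v = -4 + v)
q(c) = -c (q(c) = c*(-1) = -c)
C(E) = -4 (C(E) = (-4 + E) - E = -4)
C(0)*z(-2, 2) + q(0) = -4*(5 + 2*2) - 1*0 = -4*(5 + 4) + 0 = -4*9 + 0 = -36 + 0 = -36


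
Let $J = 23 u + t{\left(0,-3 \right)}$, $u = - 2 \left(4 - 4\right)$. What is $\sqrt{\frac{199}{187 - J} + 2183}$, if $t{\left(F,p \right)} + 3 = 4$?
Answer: $\frac{\sqrt{75560082}}{186} \approx 46.734$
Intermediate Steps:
$t{\left(F,p \right)} = 1$ ($t{\left(F,p \right)} = -3 + 4 = 1$)
$u = 0$ ($u = \left(-2\right) 0 = 0$)
$J = 1$ ($J = 23 \cdot 0 + 1 = 0 + 1 = 1$)
$\sqrt{\frac{199}{187 - J} + 2183} = \sqrt{\frac{199}{187 - 1} + 2183} = \sqrt{\frac{199}{186} + 2183} = \sqrt{\frac{406237}{186}} = \frac{\sqrt{75560082}}{186}$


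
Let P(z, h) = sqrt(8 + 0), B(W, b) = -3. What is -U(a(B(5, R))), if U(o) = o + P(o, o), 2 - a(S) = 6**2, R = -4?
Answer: 34 - 2*sqrt(2) ≈ 31.172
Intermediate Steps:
P(z, h) = 2*sqrt(2) (P(z, h) = sqrt(8) = 2*sqrt(2))
a(S) = -34 (a(S) = 2 - 1*6**2 = 2 - 1*36 = 2 - 36 = -34)
U(o) = o + 2*sqrt(2)
-U(a(B(5, R))) = -(-34 + 2*sqrt(2)) = 34 - 2*sqrt(2)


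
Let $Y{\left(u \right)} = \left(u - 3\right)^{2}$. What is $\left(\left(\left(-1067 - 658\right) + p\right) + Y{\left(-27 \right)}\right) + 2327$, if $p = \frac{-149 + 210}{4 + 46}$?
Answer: $\frac{75161}{50} \approx 1503.2$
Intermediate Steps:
$p = \frac{61}{50} \approx 1.22$
$Y{\left(u \right)} = \left(-3 + u\right)^{2}$
$\left(\left(\left(-1067 - 658\right) + p\right) + Y{\left(-27 \right)}\right) + 2327 = \left(\left(\left(-1067 - 658\right) + \frac{61}{50}\right) + \left(-3 - 27\right)^{2}\right) + 2327 = \left(\left(-1725 + \frac{61}{50}\right) + \left(-30\right)^{2}\right) + 2327 = \left(- \frac{86189}{50} + 900\right) + 2327 = - \frac{41189}{50} + 2327 = \frac{75161}{50}$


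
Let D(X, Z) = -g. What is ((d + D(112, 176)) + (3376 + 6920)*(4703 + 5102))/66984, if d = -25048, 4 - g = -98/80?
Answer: 1345696357/893120 ≈ 1506.7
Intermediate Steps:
g = 209/40 (g = 4 - (-98)/80 = 4 - 1*(-49/40) = 4 + 49/40 = 209/40 ≈ 5.2250)
D(X, Z) = -209/40 (D(X, Z) = -1*209/40 = -209/40)
((d + D(112, 176)) + (3376 + 6920)*(4703 + 5102))/66984 = ((-25048 - 209/40) + (3376 + 6920)*(4703 + 5102))/66984 = (-1002129/40 + 10296*9805)*(1/66984) = (-1002129/40 + 100952280)*(1/66984) = (4037089071/40)*(1/66984) = 1345696357/893120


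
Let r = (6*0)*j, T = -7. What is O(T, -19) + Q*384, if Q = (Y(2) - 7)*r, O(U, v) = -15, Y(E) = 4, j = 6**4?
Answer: -15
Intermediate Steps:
j = 1296
r = 0 (r = (6*0)*1296 = 0*1296 = 0)
Q = 0 (Q = (4 - 7)*0 = -3*0 = 0)
O(T, -19) + Q*384 = -15 + 0*384 = -15 + 0 = -15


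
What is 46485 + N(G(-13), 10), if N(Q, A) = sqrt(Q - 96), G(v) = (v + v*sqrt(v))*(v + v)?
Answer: 46485 + sqrt(242 + 338*I*sqrt(13)) ≈ 46512.0 + 22.366*I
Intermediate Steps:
G(v) = 2*v*(v + v**(3/2)) (G(v) = (v + v**(3/2))*(2*v) = 2*v*(v + v**(3/2)))
N(Q, A) = sqrt(-96 + Q)
46485 + N(G(-13), 10) = 46485 + sqrt(-96 + (2*(-13)**2 + 2*(-13)**(5/2))) = 46485 + sqrt(-96 + (2*169 + 2*(169*I*sqrt(13)))) = 46485 + sqrt(-96 + (338 + 338*I*sqrt(13))) = 46485 + sqrt(242 + 338*I*sqrt(13))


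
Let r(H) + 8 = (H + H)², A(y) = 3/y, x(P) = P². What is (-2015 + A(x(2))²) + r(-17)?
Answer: -13863/16 ≈ -866.44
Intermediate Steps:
r(H) = -8 + 4*H² (r(H) = -8 + (H + H)² = -8 + (2*H)² = -8 + 4*H²)
(-2015 + A(x(2))²) + r(-17) = (-2015 + (3/(2²))²) + (-8 + 4*(-17)²) = (-2015 + (3/4)²) + (-8 + 4*289) = (-2015 + (3*(¼))²) + (-8 + 1156) = (-2015 + (¾)²) + 1148 = (-2015 + 9/16) + 1148 = -32231/16 + 1148 = -13863/16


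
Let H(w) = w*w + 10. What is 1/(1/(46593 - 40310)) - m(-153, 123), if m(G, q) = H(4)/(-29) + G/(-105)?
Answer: 6376676/1015 ≈ 6282.4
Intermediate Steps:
H(w) = 10 + w² (H(w) = w² + 10 = 10 + w²)
m(G, q) = -26/29 - G/105 (m(G, q) = (10 + 4²)/(-29) + G/(-105) = (10 + 16)*(-1/29) + G*(-1/105) = 26*(-1/29) - G/105 = -26/29 - G/105)
1/(1/(46593 - 40310)) - m(-153, 123) = 1/(1/(46593 - 40310)) - (-26/29 - 1/105*(-153)) = 1/(1/6283) - (-26/29 + 51/35) = 1/(1/6283) - 1*569/1015 = 6283 - 569/1015 = 6376676/1015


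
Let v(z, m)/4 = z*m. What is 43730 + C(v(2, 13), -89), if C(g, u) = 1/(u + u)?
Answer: 7783939/178 ≈ 43730.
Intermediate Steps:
v(z, m) = 4*m*z (v(z, m) = 4*(z*m) = 4*(m*z) = 4*m*z)
C(g, u) = 1/(2*u)
43730 + C(v(2, 13), -89) = 43730 + (1/2)/(-89) = 43730 + (1/2)*(-1/89) = 43730 - 1/178 = 7783939/178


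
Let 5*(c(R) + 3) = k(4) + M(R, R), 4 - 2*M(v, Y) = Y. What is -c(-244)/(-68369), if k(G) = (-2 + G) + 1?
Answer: 16/48835 ≈ 0.00032763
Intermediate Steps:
M(v, Y) = 2 - Y/2
k(G) = -1 + G
c(R) = -2 - R/10 (c(R) = -3 + ((-1 + 4) + (2 - R/2))/5 = -3 + (3 + (2 - R/2))/5 = -3 + (5 - R/2)/5 = -3 + (1 - R/10) = -2 - R/10)
-c(-244)/(-68369) = -(-2 - 1/10*(-244))/(-68369) = -(-2 + 122/5)*(-1/68369) = -1*112/5*(-1/68369) = -112/5*(-1/68369) = 16/48835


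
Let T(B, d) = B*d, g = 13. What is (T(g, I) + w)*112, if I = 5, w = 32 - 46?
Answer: 5712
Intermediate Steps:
w = -14
(T(g, I) + w)*112 = (13*5 - 14)*112 = (65 - 14)*112 = 51*112 = 5712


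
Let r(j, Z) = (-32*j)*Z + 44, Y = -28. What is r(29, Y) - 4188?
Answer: 21840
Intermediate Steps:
r(j, Z) = 44 - 32*Z*j (r(j, Z) = -32*Z*j + 44 = 44 - 32*Z*j)
r(29, Y) - 4188 = (44 - 32*(-28)*29) - 4188 = (44 + 25984) - 4188 = 26028 - 4188 = 21840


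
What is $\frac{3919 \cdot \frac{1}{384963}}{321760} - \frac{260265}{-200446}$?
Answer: $\frac{16118952931745537}{12414191537958240} \approx 1.2984$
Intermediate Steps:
$\frac{3919 \cdot \frac{1}{384963}}{321760} - \frac{260265}{-200446} = 3919 \cdot \frac{1}{384963} \cdot \frac{1}{321760} - - \frac{260265}{200446} = \frac{3919}{384963} \cdot \frac{1}{321760} + \frac{260265}{200446} = \frac{3919}{123865694880} + \frac{260265}{200446} = \frac{16118952931745537}{12414191537958240}$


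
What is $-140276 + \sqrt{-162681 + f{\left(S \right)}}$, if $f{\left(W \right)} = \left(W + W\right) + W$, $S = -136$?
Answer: $-140276 + 3 i \sqrt{18121} \approx -1.4028 \cdot 10^{5} + 403.84 i$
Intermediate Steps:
$f{\left(W \right)} = 3 W$ ($f{\left(W \right)} = 2 W + W = 3 W$)
$-140276 + \sqrt{-162681 + f{\left(S \right)}} = -140276 + \sqrt{-162681 + 3 \left(-136\right)} = -140276 + \sqrt{-162681 - 408} = -140276 + \sqrt{-163089} = -140276 + 3 i \sqrt{18121}$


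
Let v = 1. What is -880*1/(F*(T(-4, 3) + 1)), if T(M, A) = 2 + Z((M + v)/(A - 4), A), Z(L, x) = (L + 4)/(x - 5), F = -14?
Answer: -880/7 ≈ -125.71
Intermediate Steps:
Z(L, x) = (4 + L)/(-5 + x)
T(M, A) = 2 + (4 + (1 + M)/(-4 + A))/(-5 + A) (T(M, A) = 2 + (4 + (M + 1)/(A - 4))/(-5 + A) = 2 + (4 + (1 + M)/(-4 + A))/(-5 + A))
-880*1/(F*(T(-4, 3) + 1)) = -880*(-1/(14*((25 - 4 - 14*3 + 2*3²)/(20 + 3² - 9*3) + 1))) = -880*(-1/(14*((25 - 4 - 42 + 2*9)/(20 + 9 - 27) + 1))) = -880*(-1/(14*((25 - 4 - 42 + 18)/2 + 1))) = -880*(-1/(14*((½)*(-3) + 1))) = -880*(-1/(14*(-3/2 + 1))) = -880/((-½*(-14))) = -880/7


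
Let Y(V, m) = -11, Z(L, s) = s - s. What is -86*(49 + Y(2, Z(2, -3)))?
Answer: -3268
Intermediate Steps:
Z(L, s) = 0
-86*(49 + Y(2, Z(2, -3))) = -86*(49 - 11) = -86*38 = -3268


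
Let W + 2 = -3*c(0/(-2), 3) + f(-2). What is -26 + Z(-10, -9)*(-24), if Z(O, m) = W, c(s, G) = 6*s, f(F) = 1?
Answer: -2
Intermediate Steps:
W = -1 (W = -2 + (-18*0/(-2) + 1) = -2 + (-18*0*(-½) + 1) = -2 + (-18*0 + 1) = -2 + (-3*0 + 1) = -2 + (0 + 1) = -2 + 1 = -1)
Z(O, m) = -1
-26 + Z(-10, -9)*(-24) = -26 - 1*(-24) = -26 + 24 = -2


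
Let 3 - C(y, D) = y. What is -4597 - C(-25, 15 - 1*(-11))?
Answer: -4625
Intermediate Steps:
C(y, D) = 3 - y
-4597 - C(-25, 15 - 1*(-11)) = -4597 - (3 - 1*(-25)) = -4597 - (3 + 25) = -4597 - 1*28 = -4597 - 28 = -4625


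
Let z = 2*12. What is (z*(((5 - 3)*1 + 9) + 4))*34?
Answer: 12240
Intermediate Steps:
z = 24
(z*(((5 - 3)*1 + 9) + 4))*34 = (24*(((5 - 3)*1 + 9) + 4))*34 = (24*((2*1 + 9) + 4))*34 = (24*((2 + 9) + 4))*34 = (24*(11 + 4))*34 = (24*15)*34 = 360*34 = 12240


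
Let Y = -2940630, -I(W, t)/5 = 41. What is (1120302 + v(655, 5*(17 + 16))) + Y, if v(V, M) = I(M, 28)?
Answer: -1820533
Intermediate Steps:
I(W, t) = -205 (I(W, t) = -5*41 = -205)
v(V, M) = -205
(1120302 + v(655, 5*(17 + 16))) + Y = (1120302 - 205) - 2940630 = 1120097 - 2940630 = -1820533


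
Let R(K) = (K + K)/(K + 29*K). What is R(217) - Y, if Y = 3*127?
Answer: -5714/15 ≈ -380.93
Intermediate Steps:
R(K) = 1/15 (R(K) = (2*K)/((30*K)) = (2*K)*(1/(30*K)) = 1/15)
Y = 381
R(217) - Y = 1/15 - 1*381 = 1/15 - 381 = -5714/15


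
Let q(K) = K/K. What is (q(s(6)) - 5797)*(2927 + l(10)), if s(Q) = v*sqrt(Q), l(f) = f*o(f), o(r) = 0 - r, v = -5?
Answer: -16385292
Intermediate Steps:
o(r) = -r
l(f) = -f**2 (l(f) = f*(-f) = -f**2)
s(Q) = -5*sqrt(Q)
q(K) = 1
(q(s(6)) - 5797)*(2927 + l(10)) = (1 - 5797)*(2927 - 1*10**2) = -5796*(2927 - 1*100) = -5796*(2927 - 100) = -5796*2827 = -16385292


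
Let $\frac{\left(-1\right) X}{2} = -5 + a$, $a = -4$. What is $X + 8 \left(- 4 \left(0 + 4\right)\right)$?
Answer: $-110$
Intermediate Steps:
$X = 18$ ($X = - 2 \left(-5 - 4\right) = \left(-2\right) \left(-9\right) = 18$)
$X + 8 \left(- 4 \left(0 + 4\right)\right) = 18 + 8 \left(- 4 \left(0 + 4\right)\right) = 18 + 8 \left(\left(-4\right) 4\right) = 18 + 8 \left(-16\right) = 18 - 128 = -110$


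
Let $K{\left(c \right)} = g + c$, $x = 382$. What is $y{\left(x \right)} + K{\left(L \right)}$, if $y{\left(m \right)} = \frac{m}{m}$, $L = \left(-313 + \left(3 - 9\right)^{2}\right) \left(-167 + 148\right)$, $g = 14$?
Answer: $5278$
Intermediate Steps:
$L = 5263$ ($L = \left(-313 + \left(-6\right)^{2}\right) \left(-19\right) = \left(-313 + 36\right) \left(-19\right) = \left(-277\right) \left(-19\right) = 5263$)
$y{\left(m \right)} = 1$
$K{\left(c \right)} = 14 + c$
$y{\left(x \right)} + K{\left(L \right)} = 1 + \left(14 + 5263\right) = 1 + 5277 = 5278$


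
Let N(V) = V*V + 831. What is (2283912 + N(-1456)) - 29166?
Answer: 4375513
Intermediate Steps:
N(V) = 831 + V² (N(V) = V² + 831 = 831 + V²)
(2283912 + N(-1456)) - 29166 = (2283912 + (831 + (-1456)²)) - 29166 = (2283912 + (831 + 2119936)) - 29166 = (2283912 + 2120767) - 29166 = 4404679 - 29166 = 4375513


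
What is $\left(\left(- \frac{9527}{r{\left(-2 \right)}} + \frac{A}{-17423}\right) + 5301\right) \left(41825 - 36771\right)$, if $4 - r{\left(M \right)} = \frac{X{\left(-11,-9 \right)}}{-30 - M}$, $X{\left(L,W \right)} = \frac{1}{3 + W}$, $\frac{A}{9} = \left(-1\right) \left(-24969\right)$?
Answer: $\frac{1289574810132}{87901} \approx 1.4671 \cdot 10^{7}$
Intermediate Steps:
$A = 224721$ ($A = 9 \left(\left(-1\right) \left(-24969\right)\right) = 9 \cdot 24969 = 224721$)
$r{\left(M \right)} = 4 + \frac{1}{6 \left(-30 - M\right)}$ ($r{\left(M \right)} = 4 - \frac{1}{\left(3 - 9\right) \left(-30 - M\right)} = 4 - \frac{1}{\left(-6\right) \left(-30 - M\right)} = 4 - - \frac{1}{6 \left(-30 - M\right)} = 4 + \frac{1}{6 \left(-30 - M\right)}$)
$\left(\left(- \frac{9527}{r{\left(-2 \right)}} + \frac{A}{-17423}\right) + 5301\right) \left(41825 - 36771\right) = \left(\left(- \frac{9527}{\frac{1}{6} \frac{1}{30 - 2} \left(719 + 24 \left(-2\right)\right)} + \frac{224721}{-17423}\right) + 5301\right) \left(41825 - 36771\right) = \left(\left(- \frac{9527}{\frac{1}{6} \cdot \frac{1}{28} \left(719 - 48\right)} + 224721 \left(- \frac{1}{17423}\right)\right) + 5301\right) 5054 = \left(\left(- \frac{9527}{\frac{1}{6} \cdot \frac{1}{28} \cdot 671} - \frac{32103}{2489}\right) + 5301\right) 5054 = \left(\left(- \frac{9527}{\frac{671}{168}} - \frac{32103}{2489}\right) + 5301\right) 5054 = \left(\left(\left(-9527\right) \frac{168}{671} - \frac{32103}{2489}\right) + 5301\right) 5054 = \left(\left(- \frac{1600536}{671} - \frac{32103}{2489}\right) + 5301\right) 5054 = \left(- \frac{4005275217}{1670119} + 5301\right) 5054 = \frac{4848025602}{1670119} \cdot 5054 = \frac{1289574810132}{87901}$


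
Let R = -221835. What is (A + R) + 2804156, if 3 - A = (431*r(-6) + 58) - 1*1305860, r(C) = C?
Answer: 3890712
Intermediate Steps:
A = 1308391 (A = 3 - ((431*(-6) + 58) - 1*1305860) = 3 - ((-2586 + 58) - 1305860) = 3 - (-2528 - 1305860) = 3 - 1*(-1308388) = 3 + 1308388 = 1308391)
(A + R) + 2804156 = (1308391 - 221835) + 2804156 = 1086556 + 2804156 = 3890712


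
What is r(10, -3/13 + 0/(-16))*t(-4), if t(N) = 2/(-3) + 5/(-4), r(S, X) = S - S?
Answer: 0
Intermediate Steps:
r(S, X) = 0
t(N) = -23/12 (t(N) = 2*(-1/3) + 5*(-1/4) = -2/3 - 5/4 = -23/12)
r(10, -3/13 + 0/(-16))*t(-4) = 0*(-23/12) = 0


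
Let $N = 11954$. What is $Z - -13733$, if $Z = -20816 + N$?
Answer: $4871$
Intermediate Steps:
$Z = -8862$ ($Z = -20816 + 11954 = -8862$)
$Z - -13733 = -8862 - -13733 = -8862 + 13733 = 4871$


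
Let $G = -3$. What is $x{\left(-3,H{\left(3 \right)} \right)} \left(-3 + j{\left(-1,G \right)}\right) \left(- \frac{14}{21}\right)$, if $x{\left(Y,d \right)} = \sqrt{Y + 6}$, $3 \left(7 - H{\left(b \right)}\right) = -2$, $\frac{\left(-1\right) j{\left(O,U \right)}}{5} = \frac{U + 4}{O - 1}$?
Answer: $\frac{\sqrt{3}}{3} \approx 0.57735$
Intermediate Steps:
$j{\left(O,U \right)} = - \frac{5 \left(4 + U\right)}{-1 + O}$ ($j{\left(O,U \right)} = - 5 \frac{U + 4}{O - 1} = - 5 \frac{4 + U}{-1 + O} = - \frac{5 \left(4 + U\right)}{-1 + O}$)
$H{\left(b \right)} = \frac{23}{3}$ ($H{\left(b \right)} = 7 - - \frac{2}{3} = 7 + \frac{2}{3} = \frac{23}{3}$)
$x{\left(Y,d \right)} = \sqrt{6 + Y}$
$x{\left(-3,H{\left(3 \right)} \right)} \left(-3 + j{\left(-1,G \right)}\right) \left(- \frac{14}{21}\right) = \sqrt{6 - 3} \left(-3 + \frac{5 \left(-4 - -3\right)}{-1 - 1}\right) \left(- \frac{14}{21}\right) = \sqrt{3} \left(-3 + \frac{5 \left(-4 + 3\right)}{-2}\right) \left(\left(-14\right) \frac{1}{21}\right) = \sqrt{3} \left(-3 + 5 \left(- \frac{1}{2}\right) \left(-1\right)\right) \left(- \frac{2}{3}\right) = \sqrt{3} \left(-3 + \frac{5}{2}\right) \left(- \frac{2}{3}\right) = \sqrt{3} \left(- \frac{1}{2}\right) \left(- \frac{2}{3}\right) = - \frac{\sqrt{3}}{2} \left(- \frac{2}{3}\right) = \frac{\sqrt{3}}{3}$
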